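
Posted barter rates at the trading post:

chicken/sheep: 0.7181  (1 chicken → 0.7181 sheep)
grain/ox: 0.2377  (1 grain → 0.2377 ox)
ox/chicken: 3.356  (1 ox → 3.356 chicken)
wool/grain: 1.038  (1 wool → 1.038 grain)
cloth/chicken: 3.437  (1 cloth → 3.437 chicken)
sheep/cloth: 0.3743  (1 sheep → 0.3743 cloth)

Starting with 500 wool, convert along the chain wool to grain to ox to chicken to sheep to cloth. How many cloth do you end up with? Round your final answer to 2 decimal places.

111.28

500 wool × 1.038 = 519 grain
519 grain × 0.2377 = 123.3663 ox
123.3663 ox × 3.356 = 414.0173028 chicken
414.0173028 chicken × 0.7181 = 297.30582514068 sheep
297.30582514068 sheep × 0.3743 = 111.281570350156524 cloth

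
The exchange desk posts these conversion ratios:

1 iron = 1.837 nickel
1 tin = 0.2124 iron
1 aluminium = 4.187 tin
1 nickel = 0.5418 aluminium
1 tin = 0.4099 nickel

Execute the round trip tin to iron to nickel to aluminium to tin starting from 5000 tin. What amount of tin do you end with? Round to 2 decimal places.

4425.64

5000 tin × 0.2124 = 1062 iron
1062 iron × 1.837 = 1950.894 nickel
1950.894 nickel × 0.5418 = 1056.9943692 aluminium
1056.9943692 aluminium × 4.187 = 4425.6354238404 tin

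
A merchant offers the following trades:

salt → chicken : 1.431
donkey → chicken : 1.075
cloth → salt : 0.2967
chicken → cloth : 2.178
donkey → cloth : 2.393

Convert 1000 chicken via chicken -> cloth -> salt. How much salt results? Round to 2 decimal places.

646.21

1000 chicken × 2.178 = 2178 cloth
2178 cloth × 0.2967 = 646.2126 salt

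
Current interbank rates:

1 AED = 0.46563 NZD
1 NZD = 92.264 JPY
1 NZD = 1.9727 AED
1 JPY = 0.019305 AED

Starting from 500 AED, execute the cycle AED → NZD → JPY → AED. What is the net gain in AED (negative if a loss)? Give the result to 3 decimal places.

-85.320

500 AED × 0.46563 = 232.815 NZD
232.815 NZD × 92.264 = 21480.44316 JPY
21480.44316 JPY × 0.019305 = 414.6799552038 AED
Net change: 414.6799552038 − 500 = -85.3200447962 AED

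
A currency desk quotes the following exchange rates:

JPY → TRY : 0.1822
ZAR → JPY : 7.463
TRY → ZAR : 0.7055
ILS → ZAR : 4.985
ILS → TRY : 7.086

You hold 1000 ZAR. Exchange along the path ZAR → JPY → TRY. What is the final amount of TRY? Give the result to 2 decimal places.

1000 ZAR × 7.463 = 7463 JPY
7463 JPY × 0.1822 = 1359.7586 TRY

1359.76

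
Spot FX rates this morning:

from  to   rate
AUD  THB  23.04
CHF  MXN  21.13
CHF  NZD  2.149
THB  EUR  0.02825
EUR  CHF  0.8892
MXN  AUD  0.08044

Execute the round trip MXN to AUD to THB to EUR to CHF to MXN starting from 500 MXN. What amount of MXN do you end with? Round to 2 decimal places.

491.86

500 MXN × 0.08044 = 40.22 AUD
40.22 AUD × 23.04 = 926.6688 THB
926.6688 THB × 0.02825 = 26.1783936 EUR
26.1783936 EUR × 0.8892 = 23.27782758912 CHF
23.27782758912 CHF × 21.13 = 491.8604969581056 MXN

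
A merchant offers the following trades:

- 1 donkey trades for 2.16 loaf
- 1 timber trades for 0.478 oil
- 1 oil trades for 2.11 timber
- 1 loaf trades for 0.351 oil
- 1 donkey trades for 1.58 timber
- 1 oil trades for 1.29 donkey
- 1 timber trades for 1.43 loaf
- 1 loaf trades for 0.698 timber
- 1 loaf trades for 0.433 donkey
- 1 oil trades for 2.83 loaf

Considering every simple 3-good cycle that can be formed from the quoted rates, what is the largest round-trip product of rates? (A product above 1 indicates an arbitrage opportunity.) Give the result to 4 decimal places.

oil→timber→loaf→oil: 2.11 × 1.43 × 0.351 = 1.05907
donkey→timber→loaf→donkey: 1.58 × 1.43 × 0.433 = 0.97832
oil→donkey→loaf→oil: 1.29 × 2.16 × 0.351 = 0.97803
oil→donkey→timber→oil: 1.29 × 1.58 × 0.478 = 0.97426
oil→loaf→timber→oil: 2.83 × 0.698 × 0.478 = 0.94421
Maximum is oil→timber→loaf→oil at 1.0591; arbitrage exists.

1.0591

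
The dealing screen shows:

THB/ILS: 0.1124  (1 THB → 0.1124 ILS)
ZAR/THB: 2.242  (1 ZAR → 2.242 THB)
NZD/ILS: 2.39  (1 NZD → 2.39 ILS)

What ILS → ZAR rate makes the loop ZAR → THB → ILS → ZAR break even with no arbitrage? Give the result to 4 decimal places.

3.9682

Known legs of the cycle: 2.242 × 0.1124 = 0.2520008
For no arbitrage the full-cycle product must be 1, so the missing rate is 1 / 0.2520008 ≈ 3.968241.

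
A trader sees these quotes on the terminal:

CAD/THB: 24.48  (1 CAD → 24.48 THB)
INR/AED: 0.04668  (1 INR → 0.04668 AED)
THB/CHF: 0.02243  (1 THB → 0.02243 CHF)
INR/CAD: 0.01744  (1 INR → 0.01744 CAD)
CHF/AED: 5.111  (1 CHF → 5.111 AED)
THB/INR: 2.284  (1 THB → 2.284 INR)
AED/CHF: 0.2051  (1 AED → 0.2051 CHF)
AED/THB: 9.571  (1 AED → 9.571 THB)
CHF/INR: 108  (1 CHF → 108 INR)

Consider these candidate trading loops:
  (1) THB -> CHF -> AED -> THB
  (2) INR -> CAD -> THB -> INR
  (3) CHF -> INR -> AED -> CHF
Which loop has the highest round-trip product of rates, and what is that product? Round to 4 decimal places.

1.0972

(1) 0.02243 × 5.111 × 9.571 = 1.09722
(2) 0.01744 × 24.48 × 2.284 = 0.97511
(3) 108 × 0.04668 × 0.2051 = 1.03400
Highest is cycle (1) at 1.0972 (>1, arbitrage).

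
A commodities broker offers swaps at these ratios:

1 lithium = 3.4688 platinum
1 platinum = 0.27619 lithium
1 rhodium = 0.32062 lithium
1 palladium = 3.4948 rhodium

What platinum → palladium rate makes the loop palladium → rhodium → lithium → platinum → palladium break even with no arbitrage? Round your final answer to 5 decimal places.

Known legs of the cycle: 3.4948 × 0.32062 × 3.4688 = 3.8868000293888
For no arbitrage the full-cycle product must be 1, so the missing rate is 1 / 3.8868000293888 ≈ 0.2572811.

0.25728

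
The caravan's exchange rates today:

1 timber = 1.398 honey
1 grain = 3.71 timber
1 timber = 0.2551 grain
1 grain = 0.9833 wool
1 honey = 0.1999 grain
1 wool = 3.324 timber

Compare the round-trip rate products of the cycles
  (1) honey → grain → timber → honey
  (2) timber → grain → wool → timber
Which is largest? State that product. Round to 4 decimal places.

(1) 0.1999 × 3.71 × 1.398 = 1.03680
(2) 0.2551 × 0.9833 × 3.324 = 0.83379
Highest is cycle (1) at 1.0368 (>1, arbitrage).

1.0368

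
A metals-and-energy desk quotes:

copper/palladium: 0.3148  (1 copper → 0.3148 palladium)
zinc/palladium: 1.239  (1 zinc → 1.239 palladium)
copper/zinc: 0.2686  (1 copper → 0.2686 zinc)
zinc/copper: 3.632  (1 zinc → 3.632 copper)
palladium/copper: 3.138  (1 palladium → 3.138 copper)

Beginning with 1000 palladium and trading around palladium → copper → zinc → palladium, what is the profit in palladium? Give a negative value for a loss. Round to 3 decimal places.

1000 palladium × 3.138 = 3138 copper
3138 copper × 0.2686 = 842.8668 zinc
842.8668 zinc × 1.239 = 1044.3119652 palladium
Net change: 1044.3119652 − 1000 = 44.3119652 palladium

44.312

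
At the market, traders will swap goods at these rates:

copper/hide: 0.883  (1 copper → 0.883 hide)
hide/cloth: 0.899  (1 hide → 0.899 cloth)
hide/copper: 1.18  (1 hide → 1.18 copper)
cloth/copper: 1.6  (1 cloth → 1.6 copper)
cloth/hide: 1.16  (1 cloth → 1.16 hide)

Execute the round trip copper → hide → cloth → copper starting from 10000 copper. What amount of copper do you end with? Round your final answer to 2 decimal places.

12701.07

10000 copper × 0.883 = 8830 hide
8830 hide × 0.899 = 7938.17 cloth
7938.17 cloth × 1.6 = 12701.072 copper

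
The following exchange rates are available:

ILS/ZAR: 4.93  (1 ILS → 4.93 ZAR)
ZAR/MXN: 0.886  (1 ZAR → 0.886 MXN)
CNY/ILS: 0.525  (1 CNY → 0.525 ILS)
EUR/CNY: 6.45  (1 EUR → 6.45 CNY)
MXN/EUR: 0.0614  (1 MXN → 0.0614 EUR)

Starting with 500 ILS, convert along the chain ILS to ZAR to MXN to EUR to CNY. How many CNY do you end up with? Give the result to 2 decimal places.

864.93

500 ILS × 4.93 = 2465 ZAR
2465 ZAR × 0.886 = 2183.99 MXN
2183.99 MXN × 0.0614 = 134.096986 EUR
134.096986 EUR × 6.45 = 864.9255597 CNY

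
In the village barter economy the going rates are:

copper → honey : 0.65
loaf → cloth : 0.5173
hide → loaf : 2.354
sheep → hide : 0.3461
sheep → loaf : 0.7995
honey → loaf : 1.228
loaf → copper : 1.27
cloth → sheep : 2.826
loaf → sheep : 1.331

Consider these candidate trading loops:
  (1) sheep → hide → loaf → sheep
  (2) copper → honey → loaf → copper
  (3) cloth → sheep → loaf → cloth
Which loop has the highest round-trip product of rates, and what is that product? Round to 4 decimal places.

1.1688

(1) 0.3461 × 2.354 × 1.331 = 1.08439
(2) 0.65 × 1.228 × 1.27 = 1.01371
(3) 2.826 × 0.7995 × 0.5173 = 1.16878
Highest is cycle (3) at 1.1688 (>1, arbitrage).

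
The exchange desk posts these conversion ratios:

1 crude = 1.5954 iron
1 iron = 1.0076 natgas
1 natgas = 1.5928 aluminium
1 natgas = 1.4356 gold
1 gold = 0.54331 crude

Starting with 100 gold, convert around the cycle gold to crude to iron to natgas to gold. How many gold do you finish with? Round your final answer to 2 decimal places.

100 gold × 0.54331 = 54.331 crude
54.331 crude × 1.5954 = 86.6796774 iron
86.6796774 iron × 1.0076 = 87.33844294824 natgas
87.33844294824 natgas × 1.4356 = 125.383068696493344 gold

125.38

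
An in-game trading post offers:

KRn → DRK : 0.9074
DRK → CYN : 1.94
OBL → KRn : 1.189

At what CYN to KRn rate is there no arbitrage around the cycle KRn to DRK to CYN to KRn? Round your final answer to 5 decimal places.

Known legs of the cycle: 0.9074 × 1.94 = 1.760356
For no arbitrage the full-cycle product must be 1, so the missing rate is 1 / 1.760356 ≈ 0.5680669.

0.56807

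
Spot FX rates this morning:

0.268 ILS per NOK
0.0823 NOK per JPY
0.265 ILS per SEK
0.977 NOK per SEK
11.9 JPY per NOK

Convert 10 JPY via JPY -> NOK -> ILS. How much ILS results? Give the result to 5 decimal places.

10 JPY × 0.0823 = 0.823 NOK
0.823 NOK × 0.268 = 0.220564 ILS

0.22056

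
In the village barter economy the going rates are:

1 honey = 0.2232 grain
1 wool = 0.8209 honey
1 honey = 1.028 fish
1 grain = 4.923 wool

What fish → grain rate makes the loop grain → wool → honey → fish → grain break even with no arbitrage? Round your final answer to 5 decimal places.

Known legs of the cycle: 4.923 × 0.8209 × 1.028 = 4.1544468396
For no arbitrage the full-cycle product must be 1, so the missing rate is 1 / 4.1544468396 ≈ 0.2407059.

0.24071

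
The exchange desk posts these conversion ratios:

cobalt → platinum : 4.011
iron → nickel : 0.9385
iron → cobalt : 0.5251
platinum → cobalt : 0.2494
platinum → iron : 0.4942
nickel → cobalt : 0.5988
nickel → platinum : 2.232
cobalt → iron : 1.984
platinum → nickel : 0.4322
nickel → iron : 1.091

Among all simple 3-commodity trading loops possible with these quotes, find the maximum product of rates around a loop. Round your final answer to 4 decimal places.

cobalt→iron→nickel→cobalt: 1.984 × 0.9385 × 0.5988 = 1.11496
cobalt→platinum→iron→cobalt: 4.011 × 0.4942 × 0.5251 = 1.04087
cobalt→platinum→nickel→cobalt: 4.011 × 0.4322 × 0.5988 = 1.03805
iron→nickel→platinum→iron: 0.9385 × 2.232 × 0.4942 = 1.03522
Maximum is cobalt→iron→nickel→cobalt at 1.1150; arbitrage exists.

1.1150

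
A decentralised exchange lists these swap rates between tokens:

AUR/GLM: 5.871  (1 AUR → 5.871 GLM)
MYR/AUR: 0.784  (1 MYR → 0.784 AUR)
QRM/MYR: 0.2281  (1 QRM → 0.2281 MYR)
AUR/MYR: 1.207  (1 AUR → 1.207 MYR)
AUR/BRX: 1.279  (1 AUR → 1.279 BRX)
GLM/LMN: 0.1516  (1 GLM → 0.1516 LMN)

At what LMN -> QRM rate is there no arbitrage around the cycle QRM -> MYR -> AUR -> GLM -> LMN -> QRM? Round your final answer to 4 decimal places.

Known legs of the cycle: 0.2281 × 0.784 × 5.871 × 0.1516 = 0.15916685300544
For no arbitrage the full-cycle product must be 1, so the missing rate is 1 / 0.15916685300544 ≈ 6.282715.

6.2827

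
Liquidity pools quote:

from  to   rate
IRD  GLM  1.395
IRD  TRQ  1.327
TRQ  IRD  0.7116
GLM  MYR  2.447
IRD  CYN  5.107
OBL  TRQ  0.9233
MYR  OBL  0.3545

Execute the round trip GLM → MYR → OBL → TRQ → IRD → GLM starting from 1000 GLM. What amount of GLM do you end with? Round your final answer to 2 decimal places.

1000 GLM × 2.447 = 2447 MYR
2447 MYR × 0.3545 = 867.4615 OBL
867.4615 OBL × 0.9233 = 800.92720295 TRQ
800.92720295 TRQ × 0.7116 = 569.93979761922 IRD
569.93979761922 IRD × 1.395 = 795.0660176788119 GLM

795.07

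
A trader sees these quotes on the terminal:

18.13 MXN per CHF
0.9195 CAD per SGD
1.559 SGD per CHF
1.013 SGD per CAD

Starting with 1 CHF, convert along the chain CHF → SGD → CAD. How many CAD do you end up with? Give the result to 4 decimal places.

1.4335

1 CHF × 1.559 = 1.559 SGD
1.559 SGD × 0.9195 = 1.4335005 CAD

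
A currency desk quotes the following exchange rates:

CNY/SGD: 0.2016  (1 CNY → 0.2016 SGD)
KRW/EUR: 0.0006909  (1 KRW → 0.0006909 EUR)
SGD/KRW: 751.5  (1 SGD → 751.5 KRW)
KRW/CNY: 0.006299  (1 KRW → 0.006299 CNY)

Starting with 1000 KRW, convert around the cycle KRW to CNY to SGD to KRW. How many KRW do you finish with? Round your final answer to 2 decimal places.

954.31

1000 KRW × 0.006299 = 6.299 CNY
6.299 CNY × 0.2016 = 1.2698784 SGD
1.2698784 SGD × 751.5 = 954.3136176 KRW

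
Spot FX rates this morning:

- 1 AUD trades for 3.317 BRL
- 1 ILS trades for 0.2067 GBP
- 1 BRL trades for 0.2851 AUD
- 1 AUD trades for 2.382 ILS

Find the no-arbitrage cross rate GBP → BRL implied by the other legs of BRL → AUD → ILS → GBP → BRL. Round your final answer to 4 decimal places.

7.1239

Known legs of the cycle: 0.2851 × 2.382 × 0.2067 = 0.14037166494
For no arbitrage the full-cycle product must be 1, so the missing rate is 1 / 0.14037166494 ≈ 7.123945.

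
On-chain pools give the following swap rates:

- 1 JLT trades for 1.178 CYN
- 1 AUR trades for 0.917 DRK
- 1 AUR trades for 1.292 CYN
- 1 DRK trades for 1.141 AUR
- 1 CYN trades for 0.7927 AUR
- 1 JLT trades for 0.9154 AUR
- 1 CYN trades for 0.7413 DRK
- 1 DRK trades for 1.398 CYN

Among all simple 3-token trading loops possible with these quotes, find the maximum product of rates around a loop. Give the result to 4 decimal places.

DRK→AUR→CYN→DRK: 1.141 × 1.292 × 0.7413 = 1.09280
DRK→CYN→AUR→DRK: 1.398 × 0.7927 × 0.917 = 1.01621
Maximum is DRK→AUR→CYN→DRK at 1.0928; arbitrage exists.

1.0928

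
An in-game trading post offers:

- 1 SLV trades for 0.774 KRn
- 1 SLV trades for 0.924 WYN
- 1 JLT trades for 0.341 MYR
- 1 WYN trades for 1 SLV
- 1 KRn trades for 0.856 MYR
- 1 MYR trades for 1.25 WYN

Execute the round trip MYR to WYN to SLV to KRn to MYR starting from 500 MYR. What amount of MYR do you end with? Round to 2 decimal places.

500 MYR × 1.25 = 625 WYN
625 WYN × 1 = 625 SLV
625 SLV × 0.774 = 483.75 KRn
483.75 KRn × 0.856 = 414.09 MYR

414.09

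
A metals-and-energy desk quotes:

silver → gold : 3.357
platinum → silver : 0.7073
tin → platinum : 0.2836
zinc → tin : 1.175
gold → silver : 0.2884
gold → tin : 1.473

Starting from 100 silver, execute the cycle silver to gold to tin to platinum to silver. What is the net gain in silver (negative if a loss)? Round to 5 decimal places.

100 silver × 3.357 = 335.7 gold
335.7 gold × 1.473 = 494.4861 tin
494.4861 tin × 0.2836 = 140.23625796 platinum
140.23625796 platinum × 0.7073 = 99.189105255108 silver
Net change: 99.189105255108 − 100 = -0.810894744892 silver

-0.81089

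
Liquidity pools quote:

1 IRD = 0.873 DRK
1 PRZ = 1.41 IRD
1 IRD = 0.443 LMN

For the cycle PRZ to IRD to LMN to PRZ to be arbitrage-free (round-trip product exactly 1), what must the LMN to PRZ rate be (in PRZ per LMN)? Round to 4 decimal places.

1.6009

Known legs of the cycle: 1.41 × 0.443 = 0.62463
For no arbitrage the full-cycle product must be 1, so the missing rate is 1 / 0.62463 ≈ 1.600948.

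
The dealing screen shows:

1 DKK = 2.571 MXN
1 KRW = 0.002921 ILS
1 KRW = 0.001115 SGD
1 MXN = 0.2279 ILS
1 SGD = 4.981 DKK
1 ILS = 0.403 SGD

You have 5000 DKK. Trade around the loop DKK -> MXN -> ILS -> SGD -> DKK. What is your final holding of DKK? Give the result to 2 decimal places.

5000 DKK × 2.571 = 12855 MXN
12855 MXN × 0.2279 = 2929.6545 ILS
2929.6545 ILS × 0.403 = 1180.6507635 SGD
1180.6507635 SGD × 4.981 = 5880.8214529935 DKK

5880.82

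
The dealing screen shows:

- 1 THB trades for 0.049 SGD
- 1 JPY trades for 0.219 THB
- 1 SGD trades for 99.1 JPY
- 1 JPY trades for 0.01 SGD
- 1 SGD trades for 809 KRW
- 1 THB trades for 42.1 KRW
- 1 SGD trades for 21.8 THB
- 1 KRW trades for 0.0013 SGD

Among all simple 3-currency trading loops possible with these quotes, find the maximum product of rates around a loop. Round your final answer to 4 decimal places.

1.1931

KRW→SGD→THB→KRW: 0.0013 × 21.8 × 42.1 = 1.19311
JPY→THB→SGD→JPY: 0.219 × 0.049 × 99.1 = 1.06344
Maximum is KRW→SGD→THB→KRW at 1.1931; arbitrage exists.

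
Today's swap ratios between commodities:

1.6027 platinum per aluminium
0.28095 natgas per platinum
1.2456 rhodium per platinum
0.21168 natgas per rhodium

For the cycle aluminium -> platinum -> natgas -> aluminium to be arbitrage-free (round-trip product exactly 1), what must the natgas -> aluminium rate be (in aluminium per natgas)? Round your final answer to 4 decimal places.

Known legs of the cycle: 1.6027 × 0.28095 = 0.450278565
For no arbitrage the full-cycle product must be 1, so the missing rate is 1 / 0.450278565 ≈ 2.220847.

2.2208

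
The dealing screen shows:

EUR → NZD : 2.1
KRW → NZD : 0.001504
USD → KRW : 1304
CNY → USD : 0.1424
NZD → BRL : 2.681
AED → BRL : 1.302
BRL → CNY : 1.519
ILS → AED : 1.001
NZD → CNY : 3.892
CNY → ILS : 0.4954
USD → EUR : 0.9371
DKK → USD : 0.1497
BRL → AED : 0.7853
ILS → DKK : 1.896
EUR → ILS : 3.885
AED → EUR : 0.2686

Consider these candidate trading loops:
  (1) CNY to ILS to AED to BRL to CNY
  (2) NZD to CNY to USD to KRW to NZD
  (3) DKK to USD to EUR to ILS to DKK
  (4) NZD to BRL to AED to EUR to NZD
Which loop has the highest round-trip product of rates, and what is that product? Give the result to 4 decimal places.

1.1876

(1) 0.4954 × 1.001 × 1.302 × 1.519 = 0.98075
(2) 3.892 × 0.1424 × 1304 × 0.001504 = 1.08695
(3) 0.1497 × 0.9371 × 3.885 × 1.896 = 1.03333
(4) 2.681 × 0.7853 × 0.2686 × 2.1 = 1.18757
Highest is cycle (4) at 1.1876 (>1, arbitrage).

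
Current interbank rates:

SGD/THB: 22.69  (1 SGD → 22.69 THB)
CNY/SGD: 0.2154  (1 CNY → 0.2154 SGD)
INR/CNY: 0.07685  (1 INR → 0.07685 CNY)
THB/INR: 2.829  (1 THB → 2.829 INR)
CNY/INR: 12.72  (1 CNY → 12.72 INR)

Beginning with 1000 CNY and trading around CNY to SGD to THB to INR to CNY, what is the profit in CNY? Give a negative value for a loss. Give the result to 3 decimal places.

62.569

1000 CNY × 0.2154 = 215.4 SGD
215.4 SGD × 22.69 = 4887.426 THB
4887.426 THB × 2.829 = 13826.528154 INR
13826.528154 INR × 0.07685 = 1062.5686886349 CNY
Net change: 1062.5686886349 − 1000 = 62.5686886349 CNY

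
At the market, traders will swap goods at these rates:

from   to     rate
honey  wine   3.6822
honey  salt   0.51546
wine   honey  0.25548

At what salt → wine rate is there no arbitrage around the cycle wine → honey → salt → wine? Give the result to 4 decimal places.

Known legs of the cycle: 0.25548 × 0.51546 = 0.1316897208
For no arbitrage the full-cycle product must be 1, so the missing rate is 1 / 0.1316897208 ≈ 7.593607.

7.5936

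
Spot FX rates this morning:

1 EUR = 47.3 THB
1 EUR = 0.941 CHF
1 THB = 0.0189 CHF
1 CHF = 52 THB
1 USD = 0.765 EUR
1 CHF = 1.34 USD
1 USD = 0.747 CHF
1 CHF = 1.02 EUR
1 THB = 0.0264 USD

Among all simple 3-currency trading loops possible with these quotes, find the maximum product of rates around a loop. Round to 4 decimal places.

1.0255

USD→CHF→THB→USD: 0.747 × 52 × 0.0264 = 1.02548
EUR→CHF→USD→EUR: 0.941 × 1.34 × 0.765 = 0.96462
EUR→THB→USD→EUR: 47.3 × 0.0264 × 0.765 = 0.95527
EUR→THB→CHF→EUR: 47.3 × 0.0189 × 1.02 = 0.91185
Maximum is USD→CHF→THB→USD at 1.0255; arbitrage exists.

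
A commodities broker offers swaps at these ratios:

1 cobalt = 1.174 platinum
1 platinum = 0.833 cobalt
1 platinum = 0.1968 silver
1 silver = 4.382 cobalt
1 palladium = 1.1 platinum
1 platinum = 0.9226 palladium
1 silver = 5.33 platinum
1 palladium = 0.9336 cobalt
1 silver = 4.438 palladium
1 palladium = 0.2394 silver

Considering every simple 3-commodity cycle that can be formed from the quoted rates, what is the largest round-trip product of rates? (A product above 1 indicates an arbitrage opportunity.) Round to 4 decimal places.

platinum→palladium→silver→platinum: 0.9226 × 0.2394 × 5.33 = 1.17724
cobalt→platinum→silver→cobalt: 1.174 × 0.1968 × 4.382 = 1.01243
cobalt→platinum→palladium→cobalt: 1.174 × 0.9226 × 0.9336 = 1.01121
platinum→silver→palladium→platinum: 0.1968 × 4.438 × 1.1 = 0.96074
Maximum is platinum→palladium→silver→platinum at 1.1772; arbitrage exists.

1.1772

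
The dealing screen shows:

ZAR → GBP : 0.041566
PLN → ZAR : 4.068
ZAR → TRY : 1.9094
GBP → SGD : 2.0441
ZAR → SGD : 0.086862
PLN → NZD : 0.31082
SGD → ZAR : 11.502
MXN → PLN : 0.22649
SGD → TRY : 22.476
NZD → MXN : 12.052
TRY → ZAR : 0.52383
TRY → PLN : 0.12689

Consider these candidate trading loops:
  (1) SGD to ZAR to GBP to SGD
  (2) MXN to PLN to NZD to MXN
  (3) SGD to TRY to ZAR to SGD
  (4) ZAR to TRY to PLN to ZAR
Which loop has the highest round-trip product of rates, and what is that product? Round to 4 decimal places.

1.0227

(1) 11.502 × 0.041566 × 2.0441 = 0.97727
(2) 0.22649 × 0.31082 × 12.052 = 0.84843
(3) 22.476 × 0.52383 × 0.086862 = 1.02268
(4) 1.9094 × 0.12689 × 4.068 = 0.98561
Highest is cycle (3) at 1.0227 (>1, arbitrage).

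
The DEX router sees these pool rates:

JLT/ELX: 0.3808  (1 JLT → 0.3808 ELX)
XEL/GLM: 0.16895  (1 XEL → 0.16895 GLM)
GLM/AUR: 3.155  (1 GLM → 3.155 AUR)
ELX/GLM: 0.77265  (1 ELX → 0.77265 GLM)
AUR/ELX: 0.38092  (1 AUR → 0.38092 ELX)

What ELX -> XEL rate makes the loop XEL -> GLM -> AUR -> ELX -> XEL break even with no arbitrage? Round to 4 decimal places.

Known legs of the cycle: 0.16895 × 3.155 × 0.38092 = 0.20304454927
For no arbitrage the full-cycle product must be 1, so the missing rate is 1 / 0.20304454927 ≈ 4.925028.

4.9250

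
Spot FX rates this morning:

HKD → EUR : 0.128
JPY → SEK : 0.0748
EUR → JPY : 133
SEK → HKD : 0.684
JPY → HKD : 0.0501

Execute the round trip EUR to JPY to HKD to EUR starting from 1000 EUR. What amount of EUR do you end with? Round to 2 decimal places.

1000 EUR × 133 = 133000 JPY
133000 JPY × 0.0501 = 6663.3 HKD
6663.3 HKD × 0.128 = 852.9024 EUR

852.90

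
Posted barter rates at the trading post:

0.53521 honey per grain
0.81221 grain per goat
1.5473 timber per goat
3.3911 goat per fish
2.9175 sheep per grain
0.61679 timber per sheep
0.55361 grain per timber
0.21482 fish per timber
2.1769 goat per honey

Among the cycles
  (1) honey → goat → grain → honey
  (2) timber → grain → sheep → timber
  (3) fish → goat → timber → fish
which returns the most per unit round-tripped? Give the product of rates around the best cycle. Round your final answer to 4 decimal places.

1.1272

(1) 2.1769 × 0.81221 × 0.53521 = 0.94630
(2) 0.55361 × 2.9175 × 0.61679 = 0.99621
(3) 3.3911 × 1.5473 × 0.21482 = 1.12717
Highest is cycle (3) at 1.1272 (>1, arbitrage).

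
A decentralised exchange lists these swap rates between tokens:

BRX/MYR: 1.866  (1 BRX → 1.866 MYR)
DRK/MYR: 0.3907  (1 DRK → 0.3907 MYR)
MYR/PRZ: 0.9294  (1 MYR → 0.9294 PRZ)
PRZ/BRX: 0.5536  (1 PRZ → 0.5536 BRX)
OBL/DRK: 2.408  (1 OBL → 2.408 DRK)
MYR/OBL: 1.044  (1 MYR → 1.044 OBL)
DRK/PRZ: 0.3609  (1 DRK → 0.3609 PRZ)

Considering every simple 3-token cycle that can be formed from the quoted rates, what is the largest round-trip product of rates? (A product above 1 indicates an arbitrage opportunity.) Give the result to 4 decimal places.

0.9822

DRK→MYR→OBL→DRK: 0.3907 × 1.044 × 2.408 = 0.98220
BRX→MYR→PRZ→BRX: 1.866 × 0.9294 × 0.5536 = 0.96009
Maximum is DRK→MYR→OBL→DRK at 0.9822; no arbitrage — every cycle loses value.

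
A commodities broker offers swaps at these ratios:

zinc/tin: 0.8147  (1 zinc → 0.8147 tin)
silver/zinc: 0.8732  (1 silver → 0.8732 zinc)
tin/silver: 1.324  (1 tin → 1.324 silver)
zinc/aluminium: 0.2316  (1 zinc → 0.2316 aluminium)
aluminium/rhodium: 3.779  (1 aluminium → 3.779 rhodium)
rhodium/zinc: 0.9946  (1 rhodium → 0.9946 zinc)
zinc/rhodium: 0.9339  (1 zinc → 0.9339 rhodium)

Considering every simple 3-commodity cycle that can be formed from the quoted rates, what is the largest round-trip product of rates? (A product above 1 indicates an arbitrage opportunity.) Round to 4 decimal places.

0.9419

tin→silver→zinc→tin: 1.324 × 0.8732 × 0.8147 = 0.94189
aluminium→rhodium→zinc→aluminium: 3.779 × 0.9946 × 0.2316 = 0.87049
Maximum is tin→silver→zinc→tin at 0.9419; no arbitrage — every cycle loses value.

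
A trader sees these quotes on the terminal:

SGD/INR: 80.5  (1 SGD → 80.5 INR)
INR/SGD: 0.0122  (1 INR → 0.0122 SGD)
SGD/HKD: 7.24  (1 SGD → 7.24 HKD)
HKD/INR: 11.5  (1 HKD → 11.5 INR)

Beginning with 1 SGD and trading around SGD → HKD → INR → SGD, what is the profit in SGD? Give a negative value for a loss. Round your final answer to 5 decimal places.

0.01577

1 SGD × 7.24 = 7.24 HKD
7.24 HKD × 11.5 = 83.26 INR
83.26 INR × 0.0122 = 1.015772 SGD
Net change: 1.015772 − 1 = 0.015772 SGD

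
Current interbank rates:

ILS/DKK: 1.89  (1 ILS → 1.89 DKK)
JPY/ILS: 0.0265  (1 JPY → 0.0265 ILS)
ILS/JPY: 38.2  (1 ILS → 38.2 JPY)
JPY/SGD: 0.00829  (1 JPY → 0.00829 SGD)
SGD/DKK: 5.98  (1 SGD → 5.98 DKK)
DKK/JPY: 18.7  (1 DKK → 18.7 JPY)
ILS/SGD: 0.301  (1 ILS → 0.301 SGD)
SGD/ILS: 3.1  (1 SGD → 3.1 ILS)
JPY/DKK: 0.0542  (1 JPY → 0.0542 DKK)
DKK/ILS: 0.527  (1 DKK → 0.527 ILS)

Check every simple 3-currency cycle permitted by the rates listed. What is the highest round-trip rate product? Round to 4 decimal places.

DKK→ILS→JPY→DKK: 0.527 × 38.2 × 0.0542 = 1.09112
SGD→ILS→JPY→SGD: 3.1 × 38.2 × 0.00829 = 0.98170
DKK→ILS→SGD→DKK: 0.527 × 0.301 × 5.98 = 0.94859
DKK→JPY→ILS→DKK: 18.7 × 0.0265 × 1.89 = 0.93659
DKK→JPY→SGD→DKK: 18.7 × 0.00829 × 5.98 = 0.92704
Maximum is DKK→ILS→JPY→DKK at 1.0911; arbitrage exists.

1.0911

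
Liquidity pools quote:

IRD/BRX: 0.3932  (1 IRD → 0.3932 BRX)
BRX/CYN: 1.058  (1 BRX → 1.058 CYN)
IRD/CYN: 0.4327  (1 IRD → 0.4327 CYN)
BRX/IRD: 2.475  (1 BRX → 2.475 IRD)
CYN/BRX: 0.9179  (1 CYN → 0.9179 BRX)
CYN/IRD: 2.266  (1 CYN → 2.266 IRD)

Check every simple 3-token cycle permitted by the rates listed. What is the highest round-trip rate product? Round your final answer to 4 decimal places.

0.9830

IRD→CYN→BRX→IRD: 0.4327 × 0.9179 × 2.475 = 0.98301
IRD→BRX→CYN→IRD: 0.3932 × 1.058 × 2.266 = 0.94267
Maximum is IRD→CYN→BRX→IRD at 0.9830; no arbitrage — every cycle loses value.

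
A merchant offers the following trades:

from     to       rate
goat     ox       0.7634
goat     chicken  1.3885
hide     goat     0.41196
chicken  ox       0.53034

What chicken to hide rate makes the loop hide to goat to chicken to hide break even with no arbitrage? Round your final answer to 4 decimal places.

Known legs of the cycle: 0.41196 × 1.3885 = 0.57200646
For no arbitrage the full-cycle product must be 1, so the missing rate is 1 / 0.57200646 ≈ 1.748232.

1.7482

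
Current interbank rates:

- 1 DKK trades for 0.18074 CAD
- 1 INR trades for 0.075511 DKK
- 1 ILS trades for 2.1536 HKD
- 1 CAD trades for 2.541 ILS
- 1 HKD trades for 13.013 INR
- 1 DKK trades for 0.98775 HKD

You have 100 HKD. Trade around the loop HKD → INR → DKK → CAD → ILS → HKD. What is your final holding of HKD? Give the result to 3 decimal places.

100 HKD × 13.013 = 1301.3 INR
1301.3 INR × 0.075511 = 98.2624643 DKK
98.2624643 DKK × 0.18074 = 17.759957797582 CAD
17.759957797582 CAD × 2.541 = 45.128052763655862 ILS
45.128052763655862 ILS × 2.1536 = 97.1877744318092644032 HKD

97.188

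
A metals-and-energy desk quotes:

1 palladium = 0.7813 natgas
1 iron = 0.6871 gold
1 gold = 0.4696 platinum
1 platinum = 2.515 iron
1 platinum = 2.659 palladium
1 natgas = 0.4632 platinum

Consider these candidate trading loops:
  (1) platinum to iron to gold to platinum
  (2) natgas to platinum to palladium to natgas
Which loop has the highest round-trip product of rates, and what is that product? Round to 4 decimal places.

(1) 2.515 × 0.6871 × 0.4696 = 0.81150
(2) 0.4632 × 2.659 × 0.7813 = 0.96229
Highest is cycle (2) at 0.9623 (≤1, no arbitrage).

0.9623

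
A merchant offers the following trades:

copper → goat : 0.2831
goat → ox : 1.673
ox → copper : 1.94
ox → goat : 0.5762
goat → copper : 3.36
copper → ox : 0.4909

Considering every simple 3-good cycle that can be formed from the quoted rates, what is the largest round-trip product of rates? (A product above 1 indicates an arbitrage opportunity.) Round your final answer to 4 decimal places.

0.9504

copper→ox→goat→copper: 0.4909 × 0.5762 × 3.36 = 0.95040
copper→goat→ox→copper: 0.2831 × 1.673 × 1.94 = 0.91884
Maximum is copper→ox→goat→copper at 0.9504; no arbitrage — every cycle loses value.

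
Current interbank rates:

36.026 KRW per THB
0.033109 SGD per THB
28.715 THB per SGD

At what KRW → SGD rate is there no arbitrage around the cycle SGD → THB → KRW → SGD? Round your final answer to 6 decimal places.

Known legs of the cycle: 28.715 × 36.026 = 1034.48659
For no arbitrage the full-cycle product must be 1, so the missing rate is 1 / 1034.48659 ≈ 0.00096666.

0.000967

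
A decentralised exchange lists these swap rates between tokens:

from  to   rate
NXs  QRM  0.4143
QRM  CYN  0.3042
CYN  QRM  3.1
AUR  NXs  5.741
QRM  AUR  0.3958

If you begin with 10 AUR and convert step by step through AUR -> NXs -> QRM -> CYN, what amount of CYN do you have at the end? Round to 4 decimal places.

7.2354

10 AUR × 5.741 = 57.41 NXs
57.41 NXs × 0.4143 = 23.784963 QRM
23.784963 QRM × 0.3042 = 7.2353857446 CYN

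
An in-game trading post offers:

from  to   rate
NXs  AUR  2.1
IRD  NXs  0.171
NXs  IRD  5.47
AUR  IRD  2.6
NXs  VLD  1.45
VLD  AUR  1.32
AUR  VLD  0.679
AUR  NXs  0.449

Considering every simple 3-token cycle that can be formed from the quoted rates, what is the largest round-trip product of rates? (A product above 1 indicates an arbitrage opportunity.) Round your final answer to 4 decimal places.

0.9337

IRD→NXs→AUR→IRD: 0.171 × 2.1 × 2.6 = 0.93366
NXs→VLD→AUR→NXs: 1.45 × 1.32 × 0.449 = 0.85939
Maximum is IRD→NXs→AUR→IRD at 0.9337; no arbitrage — every cycle loses value.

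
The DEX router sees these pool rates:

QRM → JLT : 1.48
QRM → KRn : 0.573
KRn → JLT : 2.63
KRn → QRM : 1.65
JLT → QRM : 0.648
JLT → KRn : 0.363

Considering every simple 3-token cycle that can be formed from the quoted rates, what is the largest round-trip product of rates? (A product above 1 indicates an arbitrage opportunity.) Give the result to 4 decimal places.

0.9765

QRM→KRn→JLT→QRM: 0.573 × 2.63 × 0.648 = 0.97653
QRM→JLT→KRn→QRM: 1.48 × 0.363 × 1.65 = 0.88645
Maximum is QRM→KRn→JLT→QRM at 0.9765; no arbitrage — every cycle loses value.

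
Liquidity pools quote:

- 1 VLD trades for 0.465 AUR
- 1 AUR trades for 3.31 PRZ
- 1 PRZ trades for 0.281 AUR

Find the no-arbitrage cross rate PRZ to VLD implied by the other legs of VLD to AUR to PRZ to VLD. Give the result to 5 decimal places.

Known legs of the cycle: 0.465 × 3.31 = 1.53915
For no arbitrage the full-cycle product must be 1, so the missing rate is 1 / 1.53915 ≈ 0.6497093.

0.64971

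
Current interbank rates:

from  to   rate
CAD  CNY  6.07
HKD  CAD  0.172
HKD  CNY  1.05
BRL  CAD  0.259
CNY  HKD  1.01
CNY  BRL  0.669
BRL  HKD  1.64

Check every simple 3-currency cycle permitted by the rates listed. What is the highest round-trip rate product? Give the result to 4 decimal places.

1.1520

CNY→BRL→HKD→CNY: 0.669 × 1.64 × 1.05 = 1.15202
CNY→HKD→CAD→CNY: 1.01 × 0.172 × 6.07 = 1.05448
CNY→BRL→CAD→CNY: 0.669 × 0.259 × 6.07 = 1.05175
Maximum is CNY→BRL→HKD→CNY at 1.1520; arbitrage exists.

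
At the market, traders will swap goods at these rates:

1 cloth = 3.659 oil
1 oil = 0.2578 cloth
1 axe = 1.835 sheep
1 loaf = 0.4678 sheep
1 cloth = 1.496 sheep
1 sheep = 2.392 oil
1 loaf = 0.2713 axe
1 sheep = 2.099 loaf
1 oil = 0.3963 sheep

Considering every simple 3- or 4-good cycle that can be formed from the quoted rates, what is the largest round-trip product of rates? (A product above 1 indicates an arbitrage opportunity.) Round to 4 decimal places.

1.0450

sheep→loaf→axe→sheep: 2.099 × 0.2713 × 1.835 = 1.04496
sheep→oil→cloth→sheep: 2.392 × 0.2578 × 1.496 = 0.92252
Maximum is sheep→loaf→axe→sheep at 1.0450; arbitrage exists.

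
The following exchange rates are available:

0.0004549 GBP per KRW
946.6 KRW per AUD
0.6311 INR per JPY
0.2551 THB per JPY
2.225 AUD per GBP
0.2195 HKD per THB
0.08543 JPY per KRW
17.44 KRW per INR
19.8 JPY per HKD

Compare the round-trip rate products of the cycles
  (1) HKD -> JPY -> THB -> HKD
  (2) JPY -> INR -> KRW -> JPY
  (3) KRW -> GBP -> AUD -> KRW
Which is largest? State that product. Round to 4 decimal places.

1.1087

(1) 19.8 × 0.2551 × 0.2195 = 1.10869
(2) 0.6311 × 17.44 × 0.08543 = 0.94028
(3) 0.0004549 × 2.225 × 946.6 = 0.95810
Highest is cycle (1) at 1.1087 (>1, arbitrage).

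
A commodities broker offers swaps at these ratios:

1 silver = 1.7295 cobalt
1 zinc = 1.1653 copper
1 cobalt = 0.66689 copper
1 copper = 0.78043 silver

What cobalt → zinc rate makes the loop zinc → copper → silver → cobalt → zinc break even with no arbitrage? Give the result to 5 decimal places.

Known legs of the cycle: 1.1653 × 0.78043 × 1.7295 = 1.5728679691305
For no arbitrage the full-cycle product must be 1, so the missing rate is 1 / 1.5728679691305 ≈ 0.6357813.

0.63578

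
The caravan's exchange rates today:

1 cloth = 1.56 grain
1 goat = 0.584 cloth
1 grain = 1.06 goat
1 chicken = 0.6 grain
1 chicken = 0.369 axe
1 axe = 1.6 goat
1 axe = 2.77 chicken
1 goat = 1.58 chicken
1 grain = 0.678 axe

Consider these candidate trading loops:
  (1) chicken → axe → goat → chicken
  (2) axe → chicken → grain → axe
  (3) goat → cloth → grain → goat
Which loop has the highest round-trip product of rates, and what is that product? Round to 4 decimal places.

(1) 0.369 × 1.6 × 1.58 = 0.93283
(2) 2.77 × 0.6 × 0.678 = 1.12684
(3) 0.584 × 1.56 × 1.06 = 0.96570
Highest is cycle (2) at 1.1268 (>1, arbitrage).

1.1268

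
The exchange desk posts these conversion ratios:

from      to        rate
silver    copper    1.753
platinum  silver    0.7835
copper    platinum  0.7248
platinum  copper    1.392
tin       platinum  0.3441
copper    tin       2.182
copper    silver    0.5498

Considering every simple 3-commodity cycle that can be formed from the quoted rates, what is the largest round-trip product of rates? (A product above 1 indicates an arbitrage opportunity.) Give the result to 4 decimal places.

tin→platinum→copper→tin: 0.3441 × 1.392 × 2.182 = 1.04515
copper→platinum→silver→copper: 0.7248 × 0.7835 × 1.753 = 0.99550
Maximum is tin→platinum→copper→tin at 1.0452; arbitrage exists.

1.0452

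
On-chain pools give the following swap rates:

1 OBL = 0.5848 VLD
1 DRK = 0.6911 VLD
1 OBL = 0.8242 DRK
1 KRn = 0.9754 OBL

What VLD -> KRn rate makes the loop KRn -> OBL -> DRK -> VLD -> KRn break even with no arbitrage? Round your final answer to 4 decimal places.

Known legs of the cycle: 0.9754 × 0.8242 × 0.6911 = 0.555592346348
For no arbitrage the full-cycle product must be 1, so the missing rate is 1 / 0.555592346348 ≈ 1.799881.

1.7999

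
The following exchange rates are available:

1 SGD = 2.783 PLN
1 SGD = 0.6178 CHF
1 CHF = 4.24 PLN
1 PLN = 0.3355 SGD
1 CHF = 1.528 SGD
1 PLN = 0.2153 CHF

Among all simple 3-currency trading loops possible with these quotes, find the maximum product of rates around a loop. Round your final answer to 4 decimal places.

SGD→PLN→CHF→SGD: 2.783 × 0.2153 × 1.528 = 0.91555
SGD→CHF→PLN→SGD: 0.6178 × 4.24 × 0.3355 = 0.87883
Maximum is SGD→PLN→CHF→SGD at 0.9155; no arbitrage — every cycle loses value.

0.9155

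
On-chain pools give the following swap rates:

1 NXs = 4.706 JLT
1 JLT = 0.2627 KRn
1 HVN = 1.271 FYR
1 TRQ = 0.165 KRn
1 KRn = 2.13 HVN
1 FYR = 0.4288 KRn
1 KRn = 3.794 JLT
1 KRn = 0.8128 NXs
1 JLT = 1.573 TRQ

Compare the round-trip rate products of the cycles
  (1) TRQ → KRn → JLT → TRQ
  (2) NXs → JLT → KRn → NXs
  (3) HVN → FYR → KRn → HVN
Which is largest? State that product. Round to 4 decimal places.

(1) 0.165 × 3.794 × 1.573 = 0.98471
(2) 4.706 × 0.2627 × 0.8128 = 1.00484
(3) 1.271 × 0.4288 × 2.13 = 1.16086
Highest is cycle (3) at 1.1609 (>1, arbitrage).

1.1609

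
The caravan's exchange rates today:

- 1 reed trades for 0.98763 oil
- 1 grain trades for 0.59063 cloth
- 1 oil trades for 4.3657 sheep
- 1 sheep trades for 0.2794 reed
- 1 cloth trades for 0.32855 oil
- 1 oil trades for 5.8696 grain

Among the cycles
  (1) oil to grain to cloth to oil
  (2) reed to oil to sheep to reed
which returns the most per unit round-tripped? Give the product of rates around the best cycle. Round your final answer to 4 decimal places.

1.2047

(1) 5.8696 × 0.59063 × 0.32855 = 1.13900
(2) 0.98763 × 4.3657 × 0.2794 = 1.20469
Highest is cycle (2) at 1.2047 (>1, arbitrage).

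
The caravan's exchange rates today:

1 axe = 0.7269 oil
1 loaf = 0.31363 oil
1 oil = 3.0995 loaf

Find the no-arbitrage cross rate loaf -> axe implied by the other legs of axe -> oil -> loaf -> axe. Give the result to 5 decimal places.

Known legs of the cycle: 0.7269 × 3.0995 = 2.25302655
For no arbitrage the full-cycle product must be 1, so the missing rate is 1 / 2.25302655 ≈ 0.4438474.

0.44385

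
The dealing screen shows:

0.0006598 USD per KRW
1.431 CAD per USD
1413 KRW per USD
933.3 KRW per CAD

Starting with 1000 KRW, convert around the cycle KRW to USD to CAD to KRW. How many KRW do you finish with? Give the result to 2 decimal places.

1000 KRW × 0.0006598 = 0.6598 USD
0.6598 USD × 1.431 = 0.9441738 CAD
0.9441738 CAD × 933.3 = 881.19740754 KRW

881.20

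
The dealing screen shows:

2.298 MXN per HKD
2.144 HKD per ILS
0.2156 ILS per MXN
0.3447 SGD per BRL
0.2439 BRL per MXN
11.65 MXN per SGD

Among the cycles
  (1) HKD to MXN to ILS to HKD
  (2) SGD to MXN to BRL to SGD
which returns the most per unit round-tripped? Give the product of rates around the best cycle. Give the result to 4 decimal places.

(1) 2.298 × 0.2156 × 2.144 = 1.06224
(2) 11.65 × 0.2439 × 0.3447 = 0.97944
Highest is cycle (1) at 1.0622 (>1, arbitrage).

1.0622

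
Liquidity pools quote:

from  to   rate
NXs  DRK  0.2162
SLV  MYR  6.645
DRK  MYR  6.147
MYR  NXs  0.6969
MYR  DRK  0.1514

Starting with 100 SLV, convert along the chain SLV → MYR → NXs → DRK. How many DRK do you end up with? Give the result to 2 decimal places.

100 SLV × 6.645 = 664.5 MYR
664.5 MYR × 0.6969 = 463.09005 NXs
463.09005 NXs × 0.2162 = 100.12006881 DRK

100.12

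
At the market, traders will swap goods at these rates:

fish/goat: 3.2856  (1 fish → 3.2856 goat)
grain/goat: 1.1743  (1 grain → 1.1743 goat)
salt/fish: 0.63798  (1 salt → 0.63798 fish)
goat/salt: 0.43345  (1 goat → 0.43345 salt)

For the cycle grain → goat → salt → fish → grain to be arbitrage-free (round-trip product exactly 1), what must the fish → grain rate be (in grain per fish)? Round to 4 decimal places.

Known legs of the cycle: 1.1743 × 0.43345 × 0.63798 = 0.3247320337233
For no arbitrage the full-cycle product must be 1, so the missing rate is 1 / 0.3247320337233 ≈ 3.079462.

3.0795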